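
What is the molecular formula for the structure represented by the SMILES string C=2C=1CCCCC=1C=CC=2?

C10H12

Heavy atoms from the SMILES: 10 C.
Implicit hydrogens by atom environment:
  4 × C: 2 H each → 8
  4 × C (aromatic): 1 H each → 4
  2 × C (aromatic): no H
  Total hydrogens = 12.
Molecular formula: C10H12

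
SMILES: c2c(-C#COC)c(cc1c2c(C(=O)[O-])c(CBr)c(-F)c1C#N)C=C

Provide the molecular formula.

C18H10BrFNO3-

Heavy atoms from the SMILES: 1 Br, 18 C, 1 F, 1 N, 3 O.
Implicit hydrogens by atom environment:
  8 × C (aromatic): no H
  4 × C: no H
  2 × C: 2 H each → 4
  2 × C (aromatic): 1 H each → 2
  2 × O: no H
  1 × Br: no H
  1 × C: 3 H
  1 × C: 1 H
  1 × F: no H
  1 × N: no H
  1 × O (charge -1): no H
  Total hydrogens = 10.
Net charge -1.
Molecular formula: C18H10BrFNO3-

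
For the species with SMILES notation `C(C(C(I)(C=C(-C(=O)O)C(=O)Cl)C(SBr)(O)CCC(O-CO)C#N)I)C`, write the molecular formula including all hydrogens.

C14H17BrClI2NO6S

Heavy atoms from the SMILES: 1 Br, 14 C, 1 Cl, 2 I, 1 N, 6 O, 1 S.
Implicit hydrogens by atom environment:
  6 × C: no H
  4 × C: 2 H each → 8
  3 × C: 1 H each → 3
  3 × O: 1 H each → 3
  3 × O: no H
  2 × I: no H
  1 × Br: no H
  1 × C: 3 H
  1 × Cl: no H
  1 × N: no H
  1 × S: no H
  Total hydrogens = 17.
Molecular formula: C14H17BrClI2NO6S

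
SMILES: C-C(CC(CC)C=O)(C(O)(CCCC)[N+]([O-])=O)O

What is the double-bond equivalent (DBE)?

Molecular formula from the SMILES: C12H23NO5.
DoU = (2C + 2 + N − H − X)/2 = (2·12 + 2 + 1 − 23 − 0)/2 = 4/2 = 2.
(Structurally: 0 ring(s) + 2 π bond(s) = 2.)

2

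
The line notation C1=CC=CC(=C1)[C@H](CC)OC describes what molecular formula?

Heavy atoms from the SMILES: 10 C, 1 O.
Implicit hydrogens by atom environment:
  5 × C (aromatic): 1 H each → 5
  2 × C: 3 H each → 6
  1 × C: 2 H
  1 × C: 1 H
  1 × C (aromatic): no H
  1 × O: no H
  Total hydrogens = 14.
Molecular formula: C10H14O

C10H14O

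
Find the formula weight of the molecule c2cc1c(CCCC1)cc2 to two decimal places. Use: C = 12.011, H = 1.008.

Molecular formula: C10H12.
M = 10×12.011 + 12×1.008 = 132.21 g/mol.

132.21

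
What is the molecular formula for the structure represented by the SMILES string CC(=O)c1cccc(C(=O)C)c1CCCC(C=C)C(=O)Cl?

C17H19ClO3

Heavy atoms from the SMILES: 17 C, 1 Cl, 3 O.
Implicit hydrogens by atom environment:
  4 × C: 2 H each → 8
  3 × C (aromatic): 1 H each → 3
  3 × C (aromatic): no H
  3 × C: no H
  3 × O: no H
  2 × C: 3 H each → 6
  2 × C: 1 H each → 2
  1 × Cl: no H
  Total hydrogens = 19.
Molecular formula: C17H19ClO3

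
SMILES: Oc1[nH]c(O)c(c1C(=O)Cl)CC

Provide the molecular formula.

C7H8ClNO3

Heavy atoms from the SMILES: 7 C, 1 Cl, 1 N, 3 O.
Implicit hydrogens by atom environment:
  4 × C (aromatic): no H
  2 × O: 1 H each → 2
  1 × C: 3 H
  1 × C: 2 H
  1 × C: no H
  1 × Cl: no H
  1 × N (aromatic): 1 H
  1 × O: no H
  Total hydrogens = 8.
Molecular formula: C7H8ClNO3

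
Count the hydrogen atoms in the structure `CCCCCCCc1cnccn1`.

Hydrogens are implicit in SMILES; fill each atom to its normal valence:
  6 × C: 2 H each → 12
  3 × C (aromatic): 1 H each → 3
  2 × N (aromatic): no H
  1 × C: 3 H
  1 × C (aromatic): no H
  Total hydrogens = 18.

18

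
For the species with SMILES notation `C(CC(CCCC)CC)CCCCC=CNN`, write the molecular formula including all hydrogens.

Heavy atoms from the SMILES: 15 C, 2 N.
Implicit hydrogens by atom environment:
  10 × C: 2 H each → 20
  3 × C: 1 H each → 3
  2 × C: 3 H each → 6
  1 × N: 2 H
  1 × N: 1 H
  Total hydrogens = 32.
Molecular formula: C15H32N2

C15H32N2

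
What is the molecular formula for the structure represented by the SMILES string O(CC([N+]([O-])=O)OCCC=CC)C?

Heavy atoms from the SMILES: 8 C, 1 N, 4 O.
Implicit hydrogens by atom environment:
  3 × C: 2 H each → 6
  3 × C: 1 H each → 3
  3 × O: no H
  2 × C: 3 H each → 6
  1 × N (charge +1): no H
  1 × O (charge -1): no H
  Total hydrogens = 15.
Molecular formula: C8H15NO4

C8H15NO4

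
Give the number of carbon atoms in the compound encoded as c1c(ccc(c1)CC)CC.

10

The symbol for carbon appears 10 times in the SMILES. Lowercase c denotes aromatic carbon and counts toward C.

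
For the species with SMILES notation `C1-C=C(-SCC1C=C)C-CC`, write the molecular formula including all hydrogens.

C10H16S

Heavy atoms from the SMILES: 10 C, 1 S.
Implicit hydrogens by atom environment:
  5 × C: 2 H each → 10
  3 × C: 1 H each → 3
  1 × C: 3 H
  1 × C: no H
  1 × S: no H
  Total hydrogens = 16.
Molecular formula: C10H16S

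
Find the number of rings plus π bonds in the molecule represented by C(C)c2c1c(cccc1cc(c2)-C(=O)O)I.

Molecular formula from the SMILES: C13H11IO2.
DoU = (2C + 2 + N − H − X)/2 = (2·13 + 2 + 0 − 11 − 1)/2 = 16/2 = 8.
(Structurally: 2 ring(s) + 6 π bond(s) = 8.)

8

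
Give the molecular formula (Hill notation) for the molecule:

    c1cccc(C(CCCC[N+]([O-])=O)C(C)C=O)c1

C14H19NO3

Heavy atoms from the SMILES: 14 C, 1 N, 3 O.
Implicit hydrogens by atom environment:
  5 × C (aromatic): 1 H each → 5
  4 × C: 2 H each → 8
  3 × C: 1 H each → 3
  2 × O: no H
  1 × C: 3 H
  1 × C (aromatic): no H
  1 × N (charge +1): no H
  1 × O (charge -1): no H
  Total hydrogens = 19.
Molecular formula: C14H19NO3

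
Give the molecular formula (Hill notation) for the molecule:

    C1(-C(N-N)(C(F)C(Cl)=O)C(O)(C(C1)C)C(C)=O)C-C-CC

Heavy atoms from the SMILES: 14 C, 1 Cl, 1 F, 2 N, 3 O.
Implicit hydrogens by atom environment:
  4 × C: 2 H each → 8
  4 × C: no H
  3 × C: 3 H each → 9
  3 × C: 1 H each → 3
  2 × O: no H
  1 × Cl: no H
  1 × F: no H
  1 × N: 2 H
  1 × N: 1 H
  1 × O: 1 H
  Total hydrogens = 24.
Molecular formula: C14H24ClFN2O3

C14H24ClFN2O3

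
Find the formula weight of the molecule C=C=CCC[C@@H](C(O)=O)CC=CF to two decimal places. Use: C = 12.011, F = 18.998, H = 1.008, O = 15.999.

184.21

Molecular formula: C10H13FO2.
M = 10×12.011 + 1×18.998 + 13×1.008 + 2×15.999 = 184.21 g/mol.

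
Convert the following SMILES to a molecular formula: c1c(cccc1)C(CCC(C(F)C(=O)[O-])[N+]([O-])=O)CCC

C15H19FNO4-

Heavy atoms from the SMILES: 15 C, 1 F, 1 N, 4 O.
Implicit hydrogens by atom environment:
  5 × C (aromatic): 1 H each → 5
  4 × C: 2 H each → 8
  3 × C: 1 H each → 3
  2 × O: no H
  2 × O (charge -1): no H
  1 × C: 3 H
  1 × C (aromatic): no H
  1 × C: no H
  1 × F: no H
  1 × N (charge +1): no H
  Total hydrogens = 19.
Net charge -1.
Molecular formula: C15H19FNO4-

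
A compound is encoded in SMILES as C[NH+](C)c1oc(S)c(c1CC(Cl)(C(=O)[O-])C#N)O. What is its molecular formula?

Heavy atoms from the SMILES: 10 C, 1 Cl, 2 N, 4 O, 1 S.
Implicit hydrogens by atom environment:
  4 × C (aromatic): no H
  3 × C: no H
  2 × C: 3 H each → 6
  1 × C: 2 H
  1 × Cl: no H
  1 × N (charge +1): 1 H
  1 × N: no H
  1 × O: 1 H
  1 × O (aromatic): no H
  1 × O: no H
  1 × O (charge -1): no H
  1 × S: 1 H
  Total hydrogens = 11.
Molecular formula: C10H11ClN2O4S

C10H11ClN2O4S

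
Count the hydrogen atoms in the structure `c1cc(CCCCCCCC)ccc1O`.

Hydrogens are implicit in SMILES; fill each atom to its normal valence:
  7 × C: 2 H each → 14
  4 × C (aromatic): 1 H each → 4
  2 × C (aromatic): no H
  1 × C: 3 H
  1 × O: 1 H
  Total hydrogens = 22.

22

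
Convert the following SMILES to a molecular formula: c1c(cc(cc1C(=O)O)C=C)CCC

Heavy atoms from the SMILES: 12 C, 2 O.
Implicit hydrogens by atom environment:
  3 × C: 2 H each → 6
  3 × C (aromatic): 1 H each → 3
  3 × C (aromatic): no H
  1 × C: 3 H
  1 × C: 1 H
  1 × C: no H
  1 × O: 1 H
  1 × O: no H
  Total hydrogens = 14.
Molecular formula: C12H14O2

C12H14O2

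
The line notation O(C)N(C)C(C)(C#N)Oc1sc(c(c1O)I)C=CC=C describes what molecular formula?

C13H15IN2O3S

Heavy atoms from the SMILES: 13 C, 1 I, 2 N, 3 O, 1 S.
Implicit hydrogens by atom environment:
  4 × C (aromatic): no H
  3 × C: 3 H each → 9
  3 × C: 1 H each → 3
  2 × C: no H
  2 × N: no H
  2 × O: no H
  1 × C: 2 H
  1 × I: no H
  1 × O: 1 H
  1 × S (aromatic): no H
  Total hydrogens = 15.
Molecular formula: C13H15IN2O3S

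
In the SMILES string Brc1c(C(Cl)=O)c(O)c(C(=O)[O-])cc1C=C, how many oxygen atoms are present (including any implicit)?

4

The symbol for oxygen appears 4 times in the SMILES.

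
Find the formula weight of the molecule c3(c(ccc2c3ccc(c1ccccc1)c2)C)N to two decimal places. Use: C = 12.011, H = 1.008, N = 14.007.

Molecular formula: C17H15N.
M = 17×12.011 + 15×1.008 + 1×14.007 = 233.31 g/mol.

233.31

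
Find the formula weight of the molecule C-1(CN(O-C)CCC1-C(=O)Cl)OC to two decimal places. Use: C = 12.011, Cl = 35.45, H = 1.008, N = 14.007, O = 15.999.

Molecular formula: C8H14ClNO3.
M = 8×12.011 + 1×35.45 + 14×1.008 + 1×14.007 + 3×15.999 = 207.65 g/mol.

207.65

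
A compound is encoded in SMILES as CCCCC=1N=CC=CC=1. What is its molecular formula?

C9H13N

Heavy atoms from the SMILES: 9 C, 1 N.
Implicit hydrogens by atom environment:
  4 × C (aromatic): 1 H each → 4
  3 × C: 2 H each → 6
  1 × C: 3 H
  1 × C (aromatic): no H
  1 × N (aromatic): no H
  Total hydrogens = 13.
Molecular formula: C9H13N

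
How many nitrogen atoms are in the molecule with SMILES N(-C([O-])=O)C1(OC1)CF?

The symbol for nitrogen appears 1 time in the SMILES.

1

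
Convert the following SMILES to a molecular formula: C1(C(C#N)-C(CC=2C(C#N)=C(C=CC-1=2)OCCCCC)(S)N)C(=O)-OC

Heavy atoms from the SMILES: 19 C, 3 N, 3 O, 1 S.
Implicit hydrogens by atom environment:
  5 × C: 2 H each → 10
  4 × C (aromatic): no H
  4 × C: no H
  3 × O: no H
  2 × C: 3 H each → 6
  2 × C (aromatic): 1 H each → 2
  2 × C: 1 H each → 2
  2 × N: no H
  1 × N: 2 H
  1 × S: 1 H
  Total hydrogens = 23.
Molecular formula: C19H23N3O3S

C19H23N3O3S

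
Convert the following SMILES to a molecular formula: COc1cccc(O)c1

C7H8O2

Heavy atoms from the SMILES: 7 C, 2 O.
Implicit hydrogens by atom environment:
  4 × C (aromatic): 1 H each → 4
  2 × C (aromatic): no H
  1 × C: 3 H
  1 × O: 1 H
  1 × O: no H
  Total hydrogens = 8.
Molecular formula: C7H8O2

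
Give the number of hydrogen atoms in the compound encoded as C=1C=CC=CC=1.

6

Hydrogens are implicit in SMILES; fill each atom to its normal valence:
  6 × C (aromatic): 1 H each → 6
  Total hydrogens = 6.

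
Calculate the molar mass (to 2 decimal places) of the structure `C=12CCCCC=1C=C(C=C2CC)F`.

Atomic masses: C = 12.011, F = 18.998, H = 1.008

Molecular formula: C12H15F.
M = 12×12.011 + 1×18.998 + 15×1.008 = 178.25 g/mol.

178.25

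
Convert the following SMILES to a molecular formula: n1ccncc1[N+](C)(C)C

C7H12N3+

Heavy atoms from the SMILES: 7 C, 3 N.
Implicit hydrogens by atom environment:
  3 × C: 3 H each → 9
  3 × C (aromatic): 1 H each → 3
  2 × N (aromatic): no H
  1 × C (aromatic): no H
  1 × N (charge +1): no H
  Total hydrogens = 12.
Net charge +1.
Molecular formula: C7H12N3+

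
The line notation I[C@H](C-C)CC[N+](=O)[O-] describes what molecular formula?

C5H10INO2

Heavy atoms from the SMILES: 5 C, 1 I, 1 N, 2 O.
Implicit hydrogens by atom environment:
  3 × C: 2 H each → 6
  1 × C: 3 H
  1 × C: 1 H
  1 × I: no H
  1 × N (charge +1): no H
  1 × O: no H
  1 × O (charge -1): no H
  Total hydrogens = 10.
Molecular formula: C5H10INO2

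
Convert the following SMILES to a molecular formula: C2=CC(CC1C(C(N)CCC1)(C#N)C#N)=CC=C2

C15H17N3

Heavy atoms from the SMILES: 15 C, 3 N.
Implicit hydrogens by atom environment:
  5 × C (aromatic): 1 H each → 5
  4 × C: 2 H each → 8
  3 × C: no H
  2 × C: 1 H each → 2
  2 × N: no H
  1 × C (aromatic): no H
  1 × N: 2 H
  Total hydrogens = 17.
Molecular formula: C15H17N3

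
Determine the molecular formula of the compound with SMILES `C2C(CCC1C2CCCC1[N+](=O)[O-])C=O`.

Heavy atoms from the SMILES: 11 C, 1 N, 3 O.
Implicit hydrogens by atom environment:
  6 × C: 2 H each → 12
  5 × C: 1 H each → 5
  2 × O: no H
  1 × N (charge +1): no H
  1 × O (charge -1): no H
  Total hydrogens = 17.
Molecular formula: C11H17NO3

C11H17NO3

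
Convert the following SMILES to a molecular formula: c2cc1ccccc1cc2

Heavy atoms from the SMILES: 10 C.
Implicit hydrogens by atom environment:
  8 × C (aromatic): 1 H each → 8
  2 × C (aromatic): no H
  Total hydrogens = 8.
Molecular formula: C10H8

C10H8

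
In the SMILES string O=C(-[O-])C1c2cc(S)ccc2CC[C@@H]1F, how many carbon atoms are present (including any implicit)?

11

The symbol for carbon appears 11 times in the SMILES. Lowercase c denotes aromatic carbon and counts toward C.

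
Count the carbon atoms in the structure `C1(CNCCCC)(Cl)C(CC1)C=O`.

10

The symbol for carbon appears 10 times in the SMILES. (Cl is a single chlorine, not C + l.)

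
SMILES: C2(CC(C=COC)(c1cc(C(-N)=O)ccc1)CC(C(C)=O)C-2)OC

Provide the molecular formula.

Heavy atoms from the SMILES: 19 C, 1 N, 4 O.
Implicit hydrogens by atom environment:
  4 × C: 1 H each → 4
  4 × C (aromatic): 1 H each → 4
  4 × O: no H
  3 × C: 3 H each → 9
  3 × C: 2 H each → 6
  3 × C: no H
  2 × C (aromatic): no H
  1 × N: 2 H
  Total hydrogens = 25.
Molecular formula: C19H25NO4

C19H25NO4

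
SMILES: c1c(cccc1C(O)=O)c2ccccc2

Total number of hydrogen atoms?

10

Hydrogens are implicit in SMILES; fill each atom to its normal valence:
  9 × C (aromatic): 1 H each → 9
  3 × C (aromatic): no H
  1 × C: no H
  1 × O: 1 H
  1 × O: no H
  Total hydrogens = 10.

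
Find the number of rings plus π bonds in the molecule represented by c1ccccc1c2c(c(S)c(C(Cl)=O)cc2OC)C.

Molecular formula from the SMILES: C15H13ClO2S.
DoU = (2C + 2 + N − H − X)/2 = (2·15 + 2 + 0 − 13 − 1)/2 = 18/2 = 9.
(Structurally: 2 ring(s) + 7 π bond(s) = 9.)

9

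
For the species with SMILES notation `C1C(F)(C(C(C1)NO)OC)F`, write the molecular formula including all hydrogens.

Heavy atoms from the SMILES: 6 C, 2 F, 1 N, 2 O.
Implicit hydrogens by atom environment:
  2 × C: 2 H each → 4
  2 × C: 1 H each → 2
  2 × F: no H
  1 × C: 3 H
  1 × C: no H
  1 × N: 1 H
  1 × O: 1 H
  1 × O: no H
  Total hydrogens = 11.
Molecular formula: C6H11F2NO2

C6H11F2NO2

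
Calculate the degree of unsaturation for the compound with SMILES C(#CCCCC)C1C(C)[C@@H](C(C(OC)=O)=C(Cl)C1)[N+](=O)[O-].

6

Molecular formula from the SMILES: C15H20ClNO4.
DoU = (2C + 2 + N − H − X)/2 = (2·15 + 2 + 1 − 20 − 1)/2 = 12/2 = 6.
(Structurally: 1 ring(s) + 5 π bond(s) = 6.)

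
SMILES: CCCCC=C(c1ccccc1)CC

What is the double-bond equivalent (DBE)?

Molecular formula from the SMILES: C14H20.
DoU = (2C + 2 + N − H − X)/2 = (2·14 + 2 + 0 − 20 − 0)/2 = 10/2 = 5.
(Structurally: 1 ring(s) + 4 π bond(s) = 5.)

5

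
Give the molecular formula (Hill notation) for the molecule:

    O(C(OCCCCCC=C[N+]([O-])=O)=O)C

C9H15NO5

Heavy atoms from the SMILES: 9 C, 1 N, 5 O.
Implicit hydrogens by atom environment:
  5 × C: 2 H each → 10
  4 × O: no H
  2 × C: 1 H each → 2
  1 × C: 3 H
  1 × C: no H
  1 × N (charge +1): no H
  1 × O (charge -1): no H
  Total hydrogens = 15.
Molecular formula: C9H15NO5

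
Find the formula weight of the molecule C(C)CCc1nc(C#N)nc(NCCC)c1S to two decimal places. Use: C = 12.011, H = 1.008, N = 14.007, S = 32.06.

250.36

Molecular formula: C12H18N4S.
M = 12×12.011 + 18×1.008 + 4×14.007 + 1×32.06 = 250.36 g/mol.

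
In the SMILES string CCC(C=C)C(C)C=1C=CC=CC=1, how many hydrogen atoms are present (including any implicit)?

18

Hydrogens are implicit in SMILES; fill each atom to its normal valence:
  5 × C (aromatic): 1 H each → 5
  3 × C: 1 H each → 3
  2 × C: 3 H each → 6
  2 × C: 2 H each → 4
  1 × C (aromatic): no H
  Total hydrogens = 18.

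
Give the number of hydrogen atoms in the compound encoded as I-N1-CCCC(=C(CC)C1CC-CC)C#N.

21

Hydrogens are implicit in SMILES; fill each atom to its normal valence:
  7 × C: 2 H each → 14
  3 × C: no H
  2 × C: 3 H each → 6
  2 × N: no H
  1 × C: 1 H
  1 × I: no H
  Total hydrogens = 21.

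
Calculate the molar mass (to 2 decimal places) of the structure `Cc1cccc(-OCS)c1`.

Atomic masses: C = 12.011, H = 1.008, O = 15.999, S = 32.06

Molecular formula: C8H10OS.
M = 8×12.011 + 10×1.008 + 1×15.999 + 1×32.06 = 154.23 g/mol.

154.23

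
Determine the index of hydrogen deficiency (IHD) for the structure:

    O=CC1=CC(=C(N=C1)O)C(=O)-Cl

Molecular formula from the SMILES: C7H4ClNO3.
DoU = (2C + 2 + N − H − X)/2 = (2·7 + 2 + 1 − 4 − 1)/2 = 12/2 = 6.
(Structurally: 1 ring(s) + 5 π bond(s) = 6.)

6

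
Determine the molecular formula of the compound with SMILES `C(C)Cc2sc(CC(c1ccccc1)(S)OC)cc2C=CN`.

C18H23NOS2

Heavy atoms from the SMILES: 18 C, 1 N, 1 O, 2 S.
Implicit hydrogens by atom environment:
  6 × C (aromatic): 1 H each → 6
  4 × C (aromatic): no H
  3 × C: 2 H each → 6
  2 × C: 3 H each → 6
  2 × C: 1 H each → 2
  1 × C: no H
  1 × N: 2 H
  1 × O: no H
  1 × S: 1 H
  1 × S (aromatic): no H
  Total hydrogens = 23.
Molecular formula: C18H23NOS2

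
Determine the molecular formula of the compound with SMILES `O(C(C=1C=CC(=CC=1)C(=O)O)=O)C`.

Heavy atoms from the SMILES: 9 C, 4 O.
Implicit hydrogens by atom environment:
  4 × C (aromatic): 1 H each → 4
  3 × O: no H
  2 × C (aromatic): no H
  2 × C: no H
  1 × C: 3 H
  1 × O: 1 H
  Total hydrogens = 8.
Molecular formula: C9H8O4

C9H8O4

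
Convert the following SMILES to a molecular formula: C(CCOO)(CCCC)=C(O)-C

Heavy atoms from the SMILES: 9 C, 3 O.
Implicit hydrogens by atom environment:
  5 × C: 2 H each → 10
  2 × C: 3 H each → 6
  2 × C: no H
  2 × O: 1 H each → 2
  1 × O: no H
  Total hydrogens = 18.
Molecular formula: C9H18O3

C9H18O3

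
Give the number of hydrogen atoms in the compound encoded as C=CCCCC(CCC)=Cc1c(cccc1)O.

Hydrogens are implicit in SMILES; fill each atom to its normal valence:
  6 × C: 2 H each → 12
  4 × C (aromatic): 1 H each → 4
  2 × C: 1 H each → 2
  2 × C (aromatic): no H
  1 × C: 3 H
  1 × C: no H
  1 × O: 1 H
  Total hydrogens = 22.

22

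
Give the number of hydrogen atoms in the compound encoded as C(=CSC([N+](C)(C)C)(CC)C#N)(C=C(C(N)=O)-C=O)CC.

24

Hydrogens are implicit in SMILES; fill each atom to its normal valence:
  5 × C: 3 H each → 15
  5 × C: no H
  3 × C: 1 H each → 3
  2 × C: 2 H each → 4
  2 × O: no H
  1 × N: 2 H
  1 × N: no H
  1 × N (charge +1): no H
  1 × S: no H
  Total hydrogens = 24.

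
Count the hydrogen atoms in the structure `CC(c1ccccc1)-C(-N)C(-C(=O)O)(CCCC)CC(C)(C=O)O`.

Hydrogens are implicit in SMILES; fill each atom to its normal valence:
  5 × C (aromatic): 1 H each → 5
  4 × C: 2 H each → 8
  3 × C: 3 H each → 9
  3 × C: 1 H each → 3
  3 × C: no H
  2 × O: 1 H each → 2
  2 × O: no H
  1 × C (aromatic): no H
  1 × N: 2 H
  Total hydrogens = 29.

29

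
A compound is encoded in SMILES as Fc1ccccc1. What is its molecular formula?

Heavy atoms from the SMILES: 6 C, 1 F.
Implicit hydrogens by atom environment:
  5 × C (aromatic): 1 H each → 5
  1 × C (aromatic): no H
  1 × F: no H
  Total hydrogens = 5.
Molecular formula: C6H5F

C6H5F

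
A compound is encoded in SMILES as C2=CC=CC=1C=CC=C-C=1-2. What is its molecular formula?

Heavy atoms from the SMILES: 10 C.
Implicit hydrogens by atom environment:
  8 × C (aromatic): 1 H each → 8
  2 × C (aromatic): no H
  Total hydrogens = 8.
Molecular formula: C10H8

C10H8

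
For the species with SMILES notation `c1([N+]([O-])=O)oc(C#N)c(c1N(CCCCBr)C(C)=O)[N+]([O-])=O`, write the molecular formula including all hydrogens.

C11H11BrN4O6

Heavy atoms from the SMILES: 1 Br, 11 C, 4 N, 6 O.
Implicit hydrogens by atom environment:
  4 × C: 2 H each → 8
  4 × C (aromatic): no H
  3 × O: no H
  2 × C: no H
  2 × N (charge +1): no H
  2 × N: no H
  2 × O (charge -1): no H
  1 × Br: no H
  1 × C: 3 H
  1 × O (aromatic): no H
  Total hydrogens = 11.
Molecular formula: C11H11BrN4O6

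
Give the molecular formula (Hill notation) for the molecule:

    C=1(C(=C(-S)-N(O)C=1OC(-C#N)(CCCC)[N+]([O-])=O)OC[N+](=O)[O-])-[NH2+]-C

C12H18N5O7S+

Heavy atoms from the SMILES: 12 C, 5 N, 7 O, 1 S.
Implicit hydrogens by atom environment:
  4 × C: 2 H each → 8
  4 × C (aromatic): no H
  4 × O: no H
  2 × C: 3 H each → 6
  2 × C: no H
  2 × N (charge +1): no H
  2 × O (charge -1): no H
  1 × N (charge +1): 2 H
  1 × N (aromatic): no H
  1 × N: no H
  1 × O: 1 H
  1 × S: 1 H
  Total hydrogens = 18.
Net charge +1.
Molecular formula: C12H18N5O7S+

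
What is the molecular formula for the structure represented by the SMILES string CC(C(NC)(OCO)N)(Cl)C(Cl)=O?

C6H12Cl2N2O3

Heavy atoms from the SMILES: 6 C, 2 Cl, 2 N, 3 O.
Implicit hydrogens by atom environment:
  3 × C: no H
  2 × C: 3 H each → 6
  2 × Cl: no H
  2 × O: no H
  1 × C: 2 H
  1 × N: 2 H
  1 × N: 1 H
  1 × O: 1 H
  Total hydrogens = 12.
Molecular formula: C6H12Cl2N2O3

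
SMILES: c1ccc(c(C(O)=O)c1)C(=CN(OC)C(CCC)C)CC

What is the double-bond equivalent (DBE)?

6

Molecular formula from the SMILES: C17H25NO3.
DoU = (2C + 2 + N − H − X)/2 = (2·17 + 2 + 1 − 25 − 0)/2 = 12/2 = 6.
(Structurally: 1 ring(s) + 5 π bond(s) = 6.)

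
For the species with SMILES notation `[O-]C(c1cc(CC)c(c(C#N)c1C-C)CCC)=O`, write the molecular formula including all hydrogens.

C15H18NO2-

Heavy atoms from the SMILES: 15 C, 1 N, 2 O.
Implicit hydrogens by atom environment:
  5 × C (aromatic): no H
  4 × C: 2 H each → 8
  3 × C: 3 H each → 9
  2 × C: no H
  1 × C (aromatic): 1 H
  1 × N: no H
  1 × O: no H
  1 × O (charge -1): no H
  Total hydrogens = 18.
Net charge -1.
Molecular formula: C15H18NO2-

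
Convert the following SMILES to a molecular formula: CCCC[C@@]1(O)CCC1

Heavy atoms from the SMILES: 8 C, 1 O.
Implicit hydrogens by atom environment:
  6 × C: 2 H each → 12
  1 × C: 3 H
  1 × C: no H
  1 × O: 1 H
  Total hydrogens = 16.
Molecular formula: C8H16O

C8H16O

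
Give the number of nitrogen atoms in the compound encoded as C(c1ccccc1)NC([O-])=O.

1

The symbol for nitrogen appears 1 time in the SMILES.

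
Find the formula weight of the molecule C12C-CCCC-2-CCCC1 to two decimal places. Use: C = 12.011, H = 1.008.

138.25

Molecular formula: C10H18.
M = 10×12.011 + 18×1.008 = 138.25 g/mol.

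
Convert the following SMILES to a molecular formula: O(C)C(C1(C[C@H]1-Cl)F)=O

Heavy atoms from the SMILES: 5 C, 1 Cl, 1 F, 2 O.
Implicit hydrogens by atom environment:
  2 × C: no H
  2 × O: no H
  1 × C: 3 H
  1 × C: 2 H
  1 × C: 1 H
  1 × Cl: no H
  1 × F: no H
  Total hydrogens = 6.
Molecular formula: C5H6ClFO2

C5H6ClFO2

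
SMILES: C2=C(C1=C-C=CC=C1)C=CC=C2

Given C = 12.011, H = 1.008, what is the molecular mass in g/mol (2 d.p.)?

Molecular formula: C12H10.
M = 12×12.011 + 10×1.008 = 154.21 g/mol.

154.21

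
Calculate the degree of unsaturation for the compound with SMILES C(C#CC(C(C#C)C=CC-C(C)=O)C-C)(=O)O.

Molecular formula from the SMILES: C14H16O3.
DoU = (2C + 2 + N − H − X)/2 = (2·14 + 2 + 0 − 16 − 0)/2 = 14/2 = 7.
(Structurally: 0 ring(s) + 7 π bond(s) = 7.)

7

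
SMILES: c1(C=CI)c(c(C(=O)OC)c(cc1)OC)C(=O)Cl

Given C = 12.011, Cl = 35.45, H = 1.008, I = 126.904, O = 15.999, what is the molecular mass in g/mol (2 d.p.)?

380.56

Molecular formula: C12H10ClIO4.
M = 12×12.011 + 1×35.45 + 10×1.008 + 1×126.904 + 4×15.999 = 380.56 g/mol.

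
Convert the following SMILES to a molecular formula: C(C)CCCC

C6H14

Heavy atoms from the SMILES: 6 C.
Implicit hydrogens by atom environment:
  4 × C: 2 H each → 8
  2 × C: 3 H each → 6
  Total hydrogens = 14.
Molecular formula: C6H14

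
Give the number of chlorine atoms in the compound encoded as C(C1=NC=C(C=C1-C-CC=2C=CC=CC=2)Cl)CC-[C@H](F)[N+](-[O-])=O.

1

The symbol for chlorine appears 1 time in the SMILES.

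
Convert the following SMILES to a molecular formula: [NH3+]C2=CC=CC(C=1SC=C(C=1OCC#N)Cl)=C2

Heavy atoms from the SMILES: 12 C, 1 Cl, 2 N, 1 O, 1 S.
Implicit hydrogens by atom environment:
  5 × C (aromatic): 1 H each → 5
  5 × C (aromatic): no H
  1 × C: 2 H
  1 × C: no H
  1 × Cl: no H
  1 × N (charge +1): 3 H
  1 × N: no H
  1 × O: no H
  1 × S (aromatic): no H
  Total hydrogens = 10.
Net charge +1.
Molecular formula: C12H10ClN2OS+

C12H10ClN2OS+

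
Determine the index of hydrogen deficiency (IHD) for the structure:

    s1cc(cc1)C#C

Molecular formula from the SMILES: C6H4S.
DoU = (2C + 2 + N − H − X)/2 = (2·6 + 2 + 0 − 4 − 0)/2 = 10/2 = 5.
(Structurally: 1 ring(s) + 4 π bond(s) = 5.)

5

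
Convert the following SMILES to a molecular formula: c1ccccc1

C6H6

Heavy atoms from the SMILES: 6 C.
Implicit hydrogens by atom environment:
  6 × C (aromatic): 1 H each → 6
  Total hydrogens = 6.
Molecular formula: C6H6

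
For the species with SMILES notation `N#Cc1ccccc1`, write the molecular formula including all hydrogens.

C7H5N

Heavy atoms from the SMILES: 7 C, 1 N.
Implicit hydrogens by atom environment:
  5 × C (aromatic): 1 H each → 5
  1 × C (aromatic): no H
  1 × C: no H
  1 × N: no H
  Total hydrogens = 5.
Molecular formula: C7H5N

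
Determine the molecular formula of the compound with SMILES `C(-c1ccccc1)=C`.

C8H8

Heavy atoms from the SMILES: 8 C.
Implicit hydrogens by atom environment:
  5 × C (aromatic): 1 H each → 5
  1 × C: 2 H
  1 × C: 1 H
  1 × C (aromatic): no H
  Total hydrogens = 8.
Molecular formula: C8H8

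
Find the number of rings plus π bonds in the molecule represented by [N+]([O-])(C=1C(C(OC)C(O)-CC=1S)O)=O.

3

Molecular formula from the SMILES: C7H11NO5S.
DoU = (2C + 2 + N − H − X)/2 = (2·7 + 2 + 1 − 11 − 0)/2 = 6/2 = 3.
(Structurally: 1 ring(s) + 2 π bond(s) = 3.)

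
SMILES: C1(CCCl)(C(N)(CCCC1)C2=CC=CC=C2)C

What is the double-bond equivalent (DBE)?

Molecular formula from the SMILES: C15H22ClN.
DoU = (2C + 2 + N − H − X)/2 = (2·15 + 2 + 1 − 22 − 1)/2 = 10/2 = 5.
(Structurally: 2 ring(s) + 3 π bond(s) = 5.)

5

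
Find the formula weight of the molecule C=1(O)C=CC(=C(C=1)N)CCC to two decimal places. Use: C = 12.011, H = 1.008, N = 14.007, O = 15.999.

Molecular formula: C9H13NO.
M = 9×12.011 + 13×1.008 + 1×14.007 + 1×15.999 = 151.21 g/mol.

151.21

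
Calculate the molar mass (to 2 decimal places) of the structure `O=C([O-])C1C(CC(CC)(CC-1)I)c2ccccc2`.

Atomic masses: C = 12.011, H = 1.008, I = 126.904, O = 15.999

357.21

Molecular formula: C15H18IO2-.
M = 15×12.011 + 18×1.008 + 1×126.904 + 2×15.999 = 357.21 g/mol.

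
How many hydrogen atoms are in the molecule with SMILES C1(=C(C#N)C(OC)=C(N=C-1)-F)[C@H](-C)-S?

9

Hydrogens are implicit in SMILES; fill each atom to its normal valence:
  4 × C (aromatic): no H
  2 × C: 3 H each → 6
  1 × C (aromatic): 1 H
  1 × C: 1 H
  1 × C: no H
  1 × F: no H
  1 × N (aromatic): no H
  1 × N: no H
  1 × O: no H
  1 × S: 1 H
  Total hydrogens = 9.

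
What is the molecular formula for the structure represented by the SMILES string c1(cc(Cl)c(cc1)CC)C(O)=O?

Heavy atoms from the SMILES: 9 C, 1 Cl, 2 O.
Implicit hydrogens by atom environment:
  3 × C (aromatic): 1 H each → 3
  3 × C (aromatic): no H
  1 × C: 3 H
  1 × C: 2 H
  1 × C: no H
  1 × Cl: no H
  1 × O: 1 H
  1 × O: no H
  Total hydrogens = 9.
Molecular formula: C9H9ClO2

C9H9ClO2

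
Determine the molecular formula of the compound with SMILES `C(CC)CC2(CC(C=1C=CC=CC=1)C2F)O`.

C14H19FO

Heavy atoms from the SMILES: 14 C, 1 F, 1 O.
Implicit hydrogens by atom environment:
  5 × C (aromatic): 1 H each → 5
  4 × C: 2 H each → 8
  2 × C: 1 H each → 2
  1 × C: 3 H
  1 × C: no H
  1 × C (aromatic): no H
  1 × F: no H
  1 × O: 1 H
  Total hydrogens = 19.
Molecular formula: C14H19FO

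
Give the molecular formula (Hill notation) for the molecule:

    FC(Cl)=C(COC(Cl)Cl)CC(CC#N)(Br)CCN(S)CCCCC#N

Heavy atoms from the SMILES: 1 Br, 15 C, 3 Cl, 1 F, 3 N, 1 O, 1 S.
Implicit hydrogens by atom environment:
  9 × C: 2 H each → 18
  5 × C: no H
  3 × Cl: no H
  3 × N: no H
  1 × Br: no H
  1 × C: 1 H
  1 × F: no H
  1 × O: no H
  1 × S: 1 H
  Total hydrogens = 20.
Molecular formula: C15H20BrCl3FN3OS

C15H20BrCl3FN3OS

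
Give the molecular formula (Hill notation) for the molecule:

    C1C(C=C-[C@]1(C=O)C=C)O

C8H10O2

Heavy atoms from the SMILES: 8 C, 2 O.
Implicit hydrogens by atom environment:
  5 × C: 1 H each → 5
  2 × C: 2 H each → 4
  1 × C: no H
  1 × O: 1 H
  1 × O: no H
  Total hydrogens = 10.
Molecular formula: C8H10O2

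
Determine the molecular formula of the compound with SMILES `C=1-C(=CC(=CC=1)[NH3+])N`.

C6H9N2+

Heavy atoms from the SMILES: 6 C, 2 N.
Implicit hydrogens by atom environment:
  4 × C (aromatic): 1 H each → 4
  2 × C (aromatic): no H
  1 × N (charge +1): 3 H
  1 × N: 2 H
  Total hydrogens = 9.
Net charge +1.
Molecular formula: C6H9N2+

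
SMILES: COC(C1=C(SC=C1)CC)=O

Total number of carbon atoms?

8

The symbol for carbon appears 8 times in the SMILES.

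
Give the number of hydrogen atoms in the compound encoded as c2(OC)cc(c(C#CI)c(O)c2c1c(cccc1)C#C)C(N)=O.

Hydrogens are implicit in SMILES; fill each atom to its normal valence:
  7 × C (aromatic): no H
  5 × C (aromatic): 1 H each → 5
  4 × C: no H
  2 × O: no H
  1 × C: 3 H
  1 × C: 1 H
  1 × I: no H
  1 × N: 2 H
  1 × O: 1 H
  Total hydrogens = 12.

12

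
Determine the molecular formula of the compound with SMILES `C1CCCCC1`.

Heavy atoms from the SMILES: 6 C.
Implicit hydrogens by atom environment:
  6 × C: 2 H each → 12
  Total hydrogens = 12.
Molecular formula: C6H12

C6H12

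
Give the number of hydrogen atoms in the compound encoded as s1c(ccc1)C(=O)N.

Hydrogens are implicit in SMILES; fill each atom to its normal valence:
  3 × C (aromatic): 1 H each → 3
  1 × C (aromatic): no H
  1 × C: no H
  1 × N: 2 H
  1 × O: no H
  1 × S (aromatic): no H
  Total hydrogens = 5.

5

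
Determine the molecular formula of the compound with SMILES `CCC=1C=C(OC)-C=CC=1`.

Heavy atoms from the SMILES: 9 C, 1 O.
Implicit hydrogens by atom environment:
  4 × C (aromatic): 1 H each → 4
  2 × C: 3 H each → 6
  2 × C (aromatic): no H
  1 × C: 2 H
  1 × O: no H
  Total hydrogens = 12.
Molecular formula: C9H12O

C9H12O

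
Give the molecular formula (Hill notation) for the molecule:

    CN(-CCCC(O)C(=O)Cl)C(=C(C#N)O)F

C9H12ClFN2O3

Heavy atoms from the SMILES: 9 C, 1 Cl, 1 F, 2 N, 3 O.
Implicit hydrogens by atom environment:
  4 × C: no H
  3 × C: 2 H each → 6
  2 × N: no H
  2 × O: 1 H each → 2
  1 × C: 3 H
  1 × C: 1 H
  1 × Cl: no H
  1 × F: no H
  1 × O: no H
  Total hydrogens = 12.
Molecular formula: C9H12ClFN2O3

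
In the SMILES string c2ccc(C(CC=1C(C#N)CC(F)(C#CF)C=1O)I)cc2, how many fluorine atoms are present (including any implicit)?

2

The symbol for fluorine appears 2 times in the SMILES.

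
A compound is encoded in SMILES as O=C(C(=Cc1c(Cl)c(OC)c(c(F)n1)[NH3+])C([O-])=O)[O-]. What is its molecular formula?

Heavy atoms from the SMILES: 10 C, 1 Cl, 1 F, 2 N, 5 O.
Implicit hydrogens by atom environment:
  5 × C (aromatic): no H
  3 × C: no H
  3 × O: no H
  2 × O (charge -1): no H
  1 × C: 3 H
  1 × C: 1 H
  1 × Cl: no H
  1 × F: no H
  1 × N (charge +1): 3 H
  1 × N (aromatic): no H
  Total hydrogens = 7.
Net charge -1.
Molecular formula: C10H7ClFN2O5-

C10H7ClFN2O5-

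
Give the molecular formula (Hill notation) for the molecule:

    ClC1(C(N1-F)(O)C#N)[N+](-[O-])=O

C3HClFN3O3

Heavy atoms from the SMILES: 3 C, 1 Cl, 1 F, 3 N, 3 O.
Implicit hydrogens by atom environment:
  3 × C: no H
  2 × N: no H
  1 × Cl: no H
  1 × F: no H
  1 × N (charge +1): no H
  1 × O: 1 H
  1 × O: no H
  1 × O (charge -1): no H
  Total hydrogens = 1.
Molecular formula: C3HClFN3O3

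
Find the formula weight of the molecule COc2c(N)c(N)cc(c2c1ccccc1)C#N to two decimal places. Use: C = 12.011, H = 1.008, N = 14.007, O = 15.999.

239.28

Molecular formula: C14H13N3O.
M = 14×12.011 + 13×1.008 + 3×14.007 + 1×15.999 = 239.28 g/mol.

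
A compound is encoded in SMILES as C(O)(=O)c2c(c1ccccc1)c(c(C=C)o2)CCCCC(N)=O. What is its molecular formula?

Heavy atoms from the SMILES: 18 C, 1 N, 4 O.
Implicit hydrogens by atom environment:
  5 × C: 2 H each → 10
  5 × C (aromatic): 1 H each → 5
  5 × C (aromatic): no H
  2 × C: no H
  2 × O: no H
  1 × C: 1 H
  1 × N: 2 H
  1 × O: 1 H
  1 × O (aromatic): no H
  Total hydrogens = 19.
Molecular formula: C18H19NO4

C18H19NO4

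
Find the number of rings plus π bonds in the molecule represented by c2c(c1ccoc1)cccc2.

Molecular formula from the SMILES: C10H8O.
DoU = (2C + 2 + N − H − X)/2 = (2·10 + 2 + 0 − 8 − 0)/2 = 14/2 = 7.
(Structurally: 2 ring(s) + 5 π bond(s) = 7.)

7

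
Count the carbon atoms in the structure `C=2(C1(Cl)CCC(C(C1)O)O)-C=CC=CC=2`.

The symbol for carbon appears 12 times in the SMILES. (Cl is a single chlorine, not C + l.)

12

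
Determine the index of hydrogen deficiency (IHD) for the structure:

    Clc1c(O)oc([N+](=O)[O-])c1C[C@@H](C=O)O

5

Molecular formula from the SMILES: C7H6ClNO6.
DoU = (2C + 2 + N − H − X)/2 = (2·7 + 2 + 1 − 6 − 1)/2 = 10/2 = 5.
(Structurally: 1 ring(s) + 4 π bond(s) = 5.)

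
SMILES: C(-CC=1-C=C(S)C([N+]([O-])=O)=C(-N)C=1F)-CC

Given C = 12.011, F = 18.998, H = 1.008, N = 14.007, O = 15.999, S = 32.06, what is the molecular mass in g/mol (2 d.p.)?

244.28

Molecular formula: C10H13FN2O2S.
M = 10×12.011 + 1×18.998 + 13×1.008 + 2×14.007 + 2×15.999 + 1×32.06 = 244.28 g/mol.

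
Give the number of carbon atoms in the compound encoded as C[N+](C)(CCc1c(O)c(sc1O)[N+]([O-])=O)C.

The symbol for carbon appears 9 times in the SMILES. Lowercase c denotes aromatic carbon and counts toward C.

9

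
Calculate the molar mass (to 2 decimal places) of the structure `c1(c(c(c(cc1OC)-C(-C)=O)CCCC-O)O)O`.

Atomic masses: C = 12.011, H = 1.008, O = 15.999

254.28

Molecular formula: C13H18O5.
M = 13×12.011 + 18×1.008 + 5×15.999 = 254.28 g/mol.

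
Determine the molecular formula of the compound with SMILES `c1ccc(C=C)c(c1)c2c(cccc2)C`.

C15H14

Heavy atoms from the SMILES: 15 C.
Implicit hydrogens by atom environment:
  8 × C (aromatic): 1 H each → 8
  4 × C (aromatic): no H
  1 × C: 3 H
  1 × C: 2 H
  1 × C: 1 H
  Total hydrogens = 14.
Molecular formula: C15H14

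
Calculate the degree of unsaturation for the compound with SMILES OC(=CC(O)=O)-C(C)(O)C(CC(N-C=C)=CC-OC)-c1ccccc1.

8

Molecular formula from the SMILES: C19H25NO5.
DoU = (2C + 2 + N − H − X)/2 = (2·19 + 2 + 1 − 25 − 0)/2 = 16/2 = 8.
(Structurally: 1 ring(s) + 7 π bond(s) = 8.)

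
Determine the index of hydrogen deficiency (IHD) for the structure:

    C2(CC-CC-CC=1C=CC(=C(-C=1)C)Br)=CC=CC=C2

Molecular formula from the SMILES: C18H21Br.
DoU = (2C + 2 + N − H − X)/2 = (2·18 + 2 + 0 − 21 − 1)/2 = 16/2 = 8.
(Structurally: 2 ring(s) + 6 π bond(s) = 8.)

8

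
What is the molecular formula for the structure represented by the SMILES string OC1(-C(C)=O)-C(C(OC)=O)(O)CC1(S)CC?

Heavy atoms from the SMILES: 10 C, 5 O, 1 S.
Implicit hydrogens by atom environment:
  5 × C: no H
  3 × C: 3 H each → 9
  3 × O: no H
  2 × C: 2 H each → 4
  2 × O: 1 H each → 2
  1 × S: 1 H
  Total hydrogens = 16.
Molecular formula: C10H16O5S

C10H16O5S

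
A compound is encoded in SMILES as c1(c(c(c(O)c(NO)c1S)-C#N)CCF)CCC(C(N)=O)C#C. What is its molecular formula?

Heavy atoms from the SMILES: 15 C, 1 F, 3 N, 3 O, 1 S.
Implicit hydrogens by atom environment:
  6 × C (aromatic): no H
  4 × C: 2 H each → 8
  3 × C: no H
  2 × C: 1 H each → 2
  2 × O: 1 H each → 2
  1 × F: no H
  1 × N: 2 H
  1 × N: 1 H
  1 × N: no H
  1 × O: no H
  1 × S: 1 H
  Total hydrogens = 16.
Molecular formula: C15H16FN3O3S

C15H16FN3O3S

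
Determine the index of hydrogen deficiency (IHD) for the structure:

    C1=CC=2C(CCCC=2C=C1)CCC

5

Molecular formula from the SMILES: C13H18.
DoU = (2C + 2 + N − H − X)/2 = (2·13 + 2 + 0 − 18 − 0)/2 = 10/2 = 5.
(Structurally: 2 ring(s) + 3 π bond(s) = 5.)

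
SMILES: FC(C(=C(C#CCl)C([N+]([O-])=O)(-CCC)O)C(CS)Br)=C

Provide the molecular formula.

C12H14BrClFNO3S

Heavy atoms from the SMILES: 1 Br, 12 C, 1 Cl, 1 F, 1 N, 3 O, 1 S.
Implicit hydrogens by atom environment:
  6 × C: no H
  4 × C: 2 H each → 8
  1 × Br: no H
  1 × C: 3 H
  1 × C: 1 H
  1 × Cl: no H
  1 × F: no H
  1 × N (charge +1): no H
  1 × O: 1 H
  1 × O: no H
  1 × O (charge -1): no H
  1 × S: 1 H
  Total hydrogens = 14.
Molecular formula: C12H14BrClFNO3S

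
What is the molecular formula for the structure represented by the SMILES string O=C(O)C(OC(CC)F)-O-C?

Heavy atoms from the SMILES: 6 C, 1 F, 4 O.
Implicit hydrogens by atom environment:
  3 × O: no H
  2 × C: 3 H each → 6
  2 × C: 1 H each → 2
  1 × C: 2 H
  1 × C: no H
  1 × F: no H
  1 × O: 1 H
  Total hydrogens = 11.
Molecular formula: C6H11FO4

C6H11FO4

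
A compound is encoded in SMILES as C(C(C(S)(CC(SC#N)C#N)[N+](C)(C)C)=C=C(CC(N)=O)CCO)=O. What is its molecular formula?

Heavy atoms from the SMILES: 16 C, 4 N, 3 O, 2 S.
Implicit hydrogens by atom environment:
  7 × C: no H
  4 × C: 2 H each → 8
  3 × C: 3 H each → 9
  2 × C: 1 H each → 2
  2 × N: no H
  2 × O: no H
  1 × N: 2 H
  1 × N (charge +1): no H
  1 × O: 1 H
  1 × S: 1 H
  1 × S: no H
  Total hydrogens = 23.
Net charge +1.
Molecular formula: C16H23N4O3S2+

C16H23N4O3S2+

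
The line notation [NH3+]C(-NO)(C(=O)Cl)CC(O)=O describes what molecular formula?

Heavy atoms from the SMILES: 4 C, 1 Cl, 2 N, 4 O.
Implicit hydrogens by atom environment:
  3 × C: no H
  2 × O: 1 H each → 2
  2 × O: no H
  1 × C: 2 H
  1 × Cl: no H
  1 × N (charge +1): 3 H
  1 × N: 1 H
  Total hydrogens = 8.
Net charge +1.
Molecular formula: C4H8ClN2O4+

C4H8ClN2O4+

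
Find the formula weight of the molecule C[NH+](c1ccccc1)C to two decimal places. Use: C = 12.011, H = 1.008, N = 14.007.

122.19

Molecular formula: C8H12N+.
M = 8×12.011 + 12×1.008 + 1×14.007 = 122.19 g/mol.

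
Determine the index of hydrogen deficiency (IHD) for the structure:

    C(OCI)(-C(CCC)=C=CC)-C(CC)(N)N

Molecular formula from the SMILES: C12H23IN2O.
DoU = (2C + 2 + N − H − X)/2 = (2·12 + 2 + 2 − 23 − 1)/2 = 4/2 = 2.
(Structurally: 0 ring(s) + 2 π bond(s) = 2.)

2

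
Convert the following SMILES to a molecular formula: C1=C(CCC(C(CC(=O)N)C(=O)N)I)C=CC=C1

Heavy atoms from the SMILES: 13 C, 1 I, 2 N, 2 O.
Implicit hydrogens by atom environment:
  5 × C (aromatic): 1 H each → 5
  3 × C: 2 H each → 6
  2 × C: 1 H each → 2
  2 × C: no H
  2 × N: 2 H each → 4
  2 × O: no H
  1 × C (aromatic): no H
  1 × I: no H
  Total hydrogens = 17.
Molecular formula: C13H17IN2O2

C13H17IN2O2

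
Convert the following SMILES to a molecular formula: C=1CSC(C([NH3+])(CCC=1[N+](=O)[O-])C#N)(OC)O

Heavy atoms from the SMILES: 9 C, 3 N, 4 O, 1 S.
Implicit hydrogens by atom environment:
  4 × C: no H
  3 × C: 2 H each → 6
  2 × O: no H
  1 × C: 3 H
  1 × C: 1 H
  1 × N (charge +1): 3 H
  1 × N: no H
  1 × N (charge +1): no H
  1 × O: 1 H
  1 × O (charge -1): no H
  1 × S: no H
  Total hydrogens = 14.
Net charge +1.
Molecular formula: C9H14N3O4S+

C9H14N3O4S+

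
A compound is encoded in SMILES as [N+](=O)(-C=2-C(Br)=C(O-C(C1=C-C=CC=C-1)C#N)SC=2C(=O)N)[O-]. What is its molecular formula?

C13H8BrN3O4S

Heavy atoms from the SMILES: 1 Br, 13 C, 3 N, 4 O, 1 S.
Implicit hydrogens by atom environment:
  5 × C (aromatic): 1 H each → 5
  5 × C (aromatic): no H
  3 × O: no H
  2 × C: no H
  1 × Br: no H
  1 × C: 1 H
  1 × N: 2 H
  1 × N (charge +1): no H
  1 × N: no H
  1 × O (charge -1): no H
  1 × S (aromatic): no H
  Total hydrogens = 8.
Molecular formula: C13H8BrN3O4S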